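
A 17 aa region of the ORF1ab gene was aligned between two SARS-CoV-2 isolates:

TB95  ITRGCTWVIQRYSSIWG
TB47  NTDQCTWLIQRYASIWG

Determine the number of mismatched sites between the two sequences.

5

Differing sites — 1:I/N; 3:R/D; 4:G/Q; 8:V/L; 13:S/A.
That gives 5 mismatches out of 17 aligned sites, so the Hamming distance is 5.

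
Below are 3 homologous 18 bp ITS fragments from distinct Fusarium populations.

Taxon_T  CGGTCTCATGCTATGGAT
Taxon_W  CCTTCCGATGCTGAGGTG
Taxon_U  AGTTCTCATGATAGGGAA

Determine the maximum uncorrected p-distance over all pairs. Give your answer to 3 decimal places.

0.500

Pairwise Hamming distances:
  Taxon_T vs Taxon_W: 8
  Taxon_T vs Taxon_U: 5
  Taxon_W vs Taxon_U: 9
The largest is 9 mismatches, between Taxon_W and Taxon_U; p = 9/18 = 0.500.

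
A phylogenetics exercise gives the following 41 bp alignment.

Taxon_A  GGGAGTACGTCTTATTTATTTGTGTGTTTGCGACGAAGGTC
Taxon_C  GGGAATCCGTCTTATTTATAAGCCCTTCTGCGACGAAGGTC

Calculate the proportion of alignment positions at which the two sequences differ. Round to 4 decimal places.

Differing sites — 5:G/A; 7:A/C; 20:T/A; 21:T/A; 23:T/C; 24:G/C; 25:T/C; 26:G/T; 28:T/C.
There are 9 differences over 41 sites, so p = 9/41 = 0.2195.

0.2195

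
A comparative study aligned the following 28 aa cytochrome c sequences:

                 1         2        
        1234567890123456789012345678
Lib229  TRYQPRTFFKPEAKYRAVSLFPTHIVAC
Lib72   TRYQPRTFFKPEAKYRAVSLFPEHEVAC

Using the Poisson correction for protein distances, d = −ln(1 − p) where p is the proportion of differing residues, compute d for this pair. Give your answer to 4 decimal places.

The sequences differ at positions 23 (T/E), 25 (I/E).
p = 2/28 = 0.071429.
d = −ln(1 − 0.071429) = −ln(0.928571) = 0.0741.

0.0741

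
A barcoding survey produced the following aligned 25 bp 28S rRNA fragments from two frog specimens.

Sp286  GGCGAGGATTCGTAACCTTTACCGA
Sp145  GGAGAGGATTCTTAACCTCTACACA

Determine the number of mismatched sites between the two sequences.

The sequences differ at positions 3 (C/A), 12 (G/T), 19 (T/C), 23 (C/A), 24 (G/C).
That gives 5 mismatches out of 25 aligned sites, so the Hamming distance is 5.

5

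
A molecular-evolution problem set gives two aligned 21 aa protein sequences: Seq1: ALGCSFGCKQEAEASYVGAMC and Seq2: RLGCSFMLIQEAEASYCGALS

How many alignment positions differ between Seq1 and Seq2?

7

Differing sites — 1:A/R; 7:G/M; 8:C/L; 9:K/I; 17:V/C; 20:M/L; 21:C/S.
That gives 7 mismatches out of 21 aligned sites, so the Hamming distance is 7.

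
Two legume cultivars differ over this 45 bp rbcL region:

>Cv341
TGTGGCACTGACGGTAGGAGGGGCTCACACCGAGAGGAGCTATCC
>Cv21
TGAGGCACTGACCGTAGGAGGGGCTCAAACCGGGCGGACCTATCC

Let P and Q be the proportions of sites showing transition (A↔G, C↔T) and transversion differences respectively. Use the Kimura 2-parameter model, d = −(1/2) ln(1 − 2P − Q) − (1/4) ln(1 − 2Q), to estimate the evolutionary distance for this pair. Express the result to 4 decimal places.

0.1474

The sequences differ at positions 3 (T/A, transversion), 13 (G/C, transversion), 28 (C/A, transversion), 33 (A/G, transition), 35 (A/C, transversion), 39 (G/C, transversion).
Of the 6 differences, 1 transition and 5 transversions over 45 sites: P = 1/45 = 0.022222, Q = 5/45 = 0.111111.
d = −0.5·ln(0.844445) − 0.25·ln(0.777778) = −0.5·(-0.169076) − 0.25·(-0.251314) = 0.1474.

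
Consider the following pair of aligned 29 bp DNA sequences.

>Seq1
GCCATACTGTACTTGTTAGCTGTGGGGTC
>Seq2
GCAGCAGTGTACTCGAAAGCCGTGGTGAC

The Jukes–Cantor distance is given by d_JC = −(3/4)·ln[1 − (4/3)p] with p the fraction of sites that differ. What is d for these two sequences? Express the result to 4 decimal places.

0.4618

The sequences differ at positions 3 (C/A), 4 (A/G), 5 (T/C), 7 (C/G), 14 (T/C), 16 (T/A), 17 (T/A), 21 (T/C), 26 (G/T), 28 (T/A).
p = 10/29 = 0.344828.
d = −0.75 · ln(1 − (4/3)·0.344828) = −0.75 · ln(0.540229) = −0.75 · (-0.615762) = 0.4618.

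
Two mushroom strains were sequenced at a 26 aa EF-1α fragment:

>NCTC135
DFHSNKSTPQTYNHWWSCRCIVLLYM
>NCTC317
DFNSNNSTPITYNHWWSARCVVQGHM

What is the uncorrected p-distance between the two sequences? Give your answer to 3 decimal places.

The sequences differ at positions 3 (H/N), 6 (K/N), 10 (Q/I), 18 (C/A), 21 (I/V), 23 (L/Q), 24 (L/G), 25 (Y/H).
There are 8 differences over 26 sites, so p = 8/26 = 0.308.

0.308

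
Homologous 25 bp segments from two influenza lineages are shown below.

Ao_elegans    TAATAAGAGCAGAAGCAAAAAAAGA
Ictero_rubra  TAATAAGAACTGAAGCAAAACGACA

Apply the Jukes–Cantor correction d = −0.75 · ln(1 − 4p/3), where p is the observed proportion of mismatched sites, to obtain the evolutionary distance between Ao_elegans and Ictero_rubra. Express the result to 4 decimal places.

Differing sites — 9:G/A; 11:A/T; 21:A/C; 22:A/G; 24:G/C.
p = 5/25 = 0.200000.
d = −0.75 · ln(1 − (4/3)·0.200000) = −0.75 · ln(0.733333) = −0.75 · (-0.310155) = 0.2326.

0.2326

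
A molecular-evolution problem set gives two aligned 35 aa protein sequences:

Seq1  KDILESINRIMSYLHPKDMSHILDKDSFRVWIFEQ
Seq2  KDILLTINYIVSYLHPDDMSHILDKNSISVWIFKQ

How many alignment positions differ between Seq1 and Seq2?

Differing sites — 5:E/L; 6:S/T; 9:R/Y; 11:M/V; 17:K/D; 26:D/N; 28:F/I; 29:R/S; 34:E/K.
That gives 9 mismatches out of 35 aligned sites, so the Hamming distance is 9.

9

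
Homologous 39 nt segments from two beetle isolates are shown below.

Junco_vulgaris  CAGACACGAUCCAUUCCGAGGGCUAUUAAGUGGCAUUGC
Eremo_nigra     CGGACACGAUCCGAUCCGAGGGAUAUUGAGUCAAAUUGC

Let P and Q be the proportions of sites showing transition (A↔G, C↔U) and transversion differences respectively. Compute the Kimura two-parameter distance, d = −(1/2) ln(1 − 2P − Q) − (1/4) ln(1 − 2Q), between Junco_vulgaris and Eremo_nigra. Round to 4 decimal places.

The sequences differ at positions 2 (A/G, transition), 13 (A/G, transition), 14 (U/A, transversion), 23 (C/A, transversion), 28 (A/G, transition), 32 (G/C, transversion), 33 (G/A, transition), 34 (C/A, transversion).
Of the 8 differences, 4 transitions and 4 transversions over 39 sites: P = 4/39 = 0.102564, Q = 4/39 = 0.102564.
d = −0.5·ln(0.692308) − 0.25·ln(0.794872) = −0.5·(-0.367724) − 0.25·(-0.229574) = 0.2413.

0.2413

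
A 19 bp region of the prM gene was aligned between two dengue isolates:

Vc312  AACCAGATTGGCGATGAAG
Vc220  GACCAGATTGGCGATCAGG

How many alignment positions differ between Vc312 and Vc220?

Differing sites — 1:A/G; 16:G/C; 18:A/G.
That gives 3 mismatches out of 19 aligned sites, so the Hamming distance is 3.

3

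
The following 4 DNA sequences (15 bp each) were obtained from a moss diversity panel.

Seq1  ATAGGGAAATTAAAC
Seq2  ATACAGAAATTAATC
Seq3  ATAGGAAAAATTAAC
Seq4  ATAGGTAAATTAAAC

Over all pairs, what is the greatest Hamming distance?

6

Pairwise Hamming distances:
  Seq1 vs Seq2: 3
  Seq1 vs Seq3: 3
  Seq1 vs Seq4: 1
  Seq2 vs Seq3: 6
  Seq2 vs Seq4: 4
  Seq3 vs Seq4: 3
The largest is 6, between Seq2 and Seq3.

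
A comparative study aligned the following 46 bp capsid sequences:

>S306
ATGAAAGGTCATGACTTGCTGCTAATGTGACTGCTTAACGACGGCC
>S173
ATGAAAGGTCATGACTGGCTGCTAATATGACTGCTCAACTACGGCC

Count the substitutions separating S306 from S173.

Mismatches occur at site 17 (T→G), site 27 (G→A), site 36 (T→C), site 40 (G→T).
That gives 4 mismatches out of 46 aligned sites, so the Hamming distance is 4.

4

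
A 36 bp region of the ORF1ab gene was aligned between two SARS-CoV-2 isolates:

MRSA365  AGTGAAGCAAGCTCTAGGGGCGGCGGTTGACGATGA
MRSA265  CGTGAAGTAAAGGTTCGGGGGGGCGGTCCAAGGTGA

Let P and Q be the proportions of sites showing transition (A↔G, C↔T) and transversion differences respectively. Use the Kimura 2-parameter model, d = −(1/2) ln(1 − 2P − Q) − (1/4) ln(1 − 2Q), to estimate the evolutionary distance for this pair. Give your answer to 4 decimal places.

0.4427

The sequences differ at positions 1 (A/C, transversion), 8 (C/T, transition), 11 (G/A, transition), 12 (C/G, transversion), 13 (T/G, transversion), 14 (C/T, transition), 16 (A/C, transversion), 21 (C/G, transversion), 28 (T/C, transition), 29 (G/C, transversion), 31 (C/A, transversion), 33 (A/G, transition).
Of the 12 differences, 5 transitions and 7 transversions over 36 sites: P = 5/36 = 0.138889, Q = 7/36 = 0.194444.
d = −0.5·ln(0.527778) − 0.25·ln(0.611112) = −0.5·(-0.639080) − 0.25·(-0.492475) = 0.4427.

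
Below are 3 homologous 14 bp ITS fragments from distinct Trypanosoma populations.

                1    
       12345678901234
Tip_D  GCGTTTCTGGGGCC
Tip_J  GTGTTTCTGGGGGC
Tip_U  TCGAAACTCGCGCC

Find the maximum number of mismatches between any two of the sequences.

Pairwise Hamming distances:
  Tip_D vs Tip_J: 2
  Tip_D vs Tip_U: 6
  Tip_J vs Tip_U: 8
The largest is 8, between Tip_J and Tip_U.

8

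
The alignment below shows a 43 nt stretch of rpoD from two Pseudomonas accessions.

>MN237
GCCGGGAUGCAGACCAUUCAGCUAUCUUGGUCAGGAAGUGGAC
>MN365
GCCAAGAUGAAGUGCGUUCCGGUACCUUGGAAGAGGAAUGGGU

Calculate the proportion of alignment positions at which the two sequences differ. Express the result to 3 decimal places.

Differing sites — 4:G/A; 5:G/A; 10:C/A; 13:A/U; 14:C/G; 16:A/G; 20:A/C; 22:C/G; 25:U/C; 31:U/A; 32:C/A; 33:A/G; 34:G/A; 36:A/G; 38:G/A; 42:A/G; 43:C/U.
There are 17 differences over 43 sites, so p = 17/43 = 0.395.

0.395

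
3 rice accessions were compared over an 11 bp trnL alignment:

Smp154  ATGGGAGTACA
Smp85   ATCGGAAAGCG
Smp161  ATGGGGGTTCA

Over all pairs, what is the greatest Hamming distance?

6

Pairwise Hamming distances:
  Smp154 vs Smp85: 5
  Smp154 vs Smp161: 2
  Smp85 vs Smp161: 6
The largest is 6, between Smp85 and Smp161.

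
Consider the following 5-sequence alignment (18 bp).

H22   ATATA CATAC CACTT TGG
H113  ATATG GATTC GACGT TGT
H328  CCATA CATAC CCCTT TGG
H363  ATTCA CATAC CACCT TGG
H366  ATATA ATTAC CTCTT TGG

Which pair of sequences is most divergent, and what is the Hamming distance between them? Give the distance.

Pairwise Hamming distances:
  H22 vs H113: 6
  H22 vs H328: 3
  H22 vs H363: 3
  H22 vs H366: 3
  H113 vs H328: 9
  H113 vs H363: 8
  H113 vs H366: 8
  H328 vs H363: 6
  H328 vs H366: 5
  H363 vs H366: 6
The largest is 9, between H113 and H328.

9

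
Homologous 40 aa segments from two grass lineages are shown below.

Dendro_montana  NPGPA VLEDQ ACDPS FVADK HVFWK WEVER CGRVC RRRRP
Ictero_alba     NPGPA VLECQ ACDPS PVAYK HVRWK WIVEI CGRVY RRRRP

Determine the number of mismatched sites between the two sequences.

7

Mismatches occur at site 9 (D/C), site 16 (F/P), site 19 (D/Y), site 23 (F/R), site 27 (E/I), site 30 (R/I), site 35 (C/Y).
That gives 7 mismatches out of 40 aligned sites, so the Hamming distance is 7.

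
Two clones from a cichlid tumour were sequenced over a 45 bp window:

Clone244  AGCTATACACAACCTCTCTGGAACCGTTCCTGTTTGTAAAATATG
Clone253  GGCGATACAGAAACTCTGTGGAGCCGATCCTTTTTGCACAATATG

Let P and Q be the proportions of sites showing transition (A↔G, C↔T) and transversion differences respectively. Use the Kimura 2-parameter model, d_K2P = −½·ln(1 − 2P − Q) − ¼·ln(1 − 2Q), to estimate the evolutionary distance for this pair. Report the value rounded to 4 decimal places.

0.2636

The sequences differ at positions 1 (A/G, transition), 4 (T/G, transversion), 10 (C/G, transversion), 13 (C/A, transversion), 18 (C/G, transversion), 23 (A/G, transition), 27 (T/A, transversion), 32 (G/T, transversion), 37 (T/C, transition), 39 (A/C, transversion).
Of the 10 differences, 3 transitions and 7 transversions over 45 sites: P = 3/45 = 0.066667, Q = 7/45 = 0.155556.
d = −0.5·ln(0.711110) − 0.25·ln(0.688888) = −0.5·(-0.340928) − 0.25·(-0.372677) = 0.2636.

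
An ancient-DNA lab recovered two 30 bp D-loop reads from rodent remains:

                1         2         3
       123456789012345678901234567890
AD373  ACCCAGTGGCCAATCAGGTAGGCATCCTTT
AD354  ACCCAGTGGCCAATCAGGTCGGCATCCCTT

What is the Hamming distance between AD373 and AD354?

The sequences differ at positions 20 (A/C), 28 (T/C).
That gives 2 mismatches out of 30 aligned sites, so the Hamming distance is 2.

2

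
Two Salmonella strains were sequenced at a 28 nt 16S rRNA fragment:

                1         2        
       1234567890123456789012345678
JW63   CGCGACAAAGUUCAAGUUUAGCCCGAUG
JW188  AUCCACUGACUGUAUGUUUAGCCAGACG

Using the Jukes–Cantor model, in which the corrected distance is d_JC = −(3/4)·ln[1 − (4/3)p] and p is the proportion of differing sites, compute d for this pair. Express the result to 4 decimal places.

0.5565

Mismatches occur at site 1 (C/A), site 2 (G/U), site 4 (G/C), site 7 (A/U), site 8 (A/G), site 10 (G/C), site 12 (U/G), site 13 (C/U), site 15 (A/U), site 24 (C/A), site 27 (U/C).
p = 11/28 = 0.392857.
d = −0.75 · ln(1 − (4/3)·0.392857) = −0.75 · ln(0.476191) = −0.75 · (-0.741936) = 0.5565.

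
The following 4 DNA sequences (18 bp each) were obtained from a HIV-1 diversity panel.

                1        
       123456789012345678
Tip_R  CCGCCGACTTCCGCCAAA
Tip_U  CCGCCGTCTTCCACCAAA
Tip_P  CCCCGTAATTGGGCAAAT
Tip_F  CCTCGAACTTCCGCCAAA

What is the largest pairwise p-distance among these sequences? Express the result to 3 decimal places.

0.556

Pairwise Hamming distances:
  Tip_R vs Tip_U: 2
  Tip_R vs Tip_P: 8
  Tip_R vs Tip_F: 3
  Tip_U vs Tip_P: 10
  Tip_U vs Tip_F: 5
  Tip_P vs Tip_F: 7
The largest is 10 mismatches, between Tip_U and Tip_P; p = 10/18 = 0.556.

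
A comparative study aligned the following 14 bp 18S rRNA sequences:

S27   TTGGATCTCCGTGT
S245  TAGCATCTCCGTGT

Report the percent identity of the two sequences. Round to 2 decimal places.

The sequences differ at positions 2 (T/A), 4 (G/C).
12 of the 14 sites match, so the percent identity is 12/14 × 100 = 85.71%.

85.71%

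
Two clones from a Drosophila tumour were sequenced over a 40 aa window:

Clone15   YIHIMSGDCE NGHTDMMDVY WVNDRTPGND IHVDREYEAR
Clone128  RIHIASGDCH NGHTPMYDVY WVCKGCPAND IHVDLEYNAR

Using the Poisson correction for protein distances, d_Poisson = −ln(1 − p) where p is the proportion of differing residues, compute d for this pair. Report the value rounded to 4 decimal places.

0.3567

Mismatches occur at site 1 (Y→R), site 5 (M→A), site 10 (E→H), site 15 (D→P), site 17 (M→Y), site 23 (N→C), site 24 (D→K), site 25 (R→G), site 26 (T→C), site 28 (G→A), site 35 (R→L), site 38 (E→N).
p = 12/40 = 0.300000.
d = −ln(1 − 0.300000) = −ln(0.700000) = 0.3567.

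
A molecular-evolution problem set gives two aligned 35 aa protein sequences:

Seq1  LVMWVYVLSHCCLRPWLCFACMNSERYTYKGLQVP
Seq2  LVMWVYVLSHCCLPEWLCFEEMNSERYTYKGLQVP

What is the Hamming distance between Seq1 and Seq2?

4

The sequences differ at positions 14 (R/P), 15 (P/E), 20 (A/E), 21 (C/E).
That gives 4 mismatches out of 35 aligned sites, so the Hamming distance is 4.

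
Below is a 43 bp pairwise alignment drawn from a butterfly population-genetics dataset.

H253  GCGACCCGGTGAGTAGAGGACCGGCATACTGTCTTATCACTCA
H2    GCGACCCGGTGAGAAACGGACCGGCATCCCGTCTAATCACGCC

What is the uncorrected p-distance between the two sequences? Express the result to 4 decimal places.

Mismatches occur at site 14 (T/A), site 16 (G/A), site 17 (A/C), site 28 (A/C), site 30 (T/C), site 35 (T/A), site 41 (T/G), site 43 (A/C).
There are 8 differences over 43 sites, so p = 8/43 = 0.1860.

0.1860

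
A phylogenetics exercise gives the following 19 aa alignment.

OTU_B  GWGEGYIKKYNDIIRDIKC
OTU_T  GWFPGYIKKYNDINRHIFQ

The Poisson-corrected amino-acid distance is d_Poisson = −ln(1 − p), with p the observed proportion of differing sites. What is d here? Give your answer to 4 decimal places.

0.3795

The sequences differ at positions 3 (G/F), 4 (E/P), 14 (I/N), 16 (D/H), 18 (K/F), 19 (C/Q).
p = 6/19 = 0.315789.
d = −ln(1 − 0.315789) = −ln(0.684211) = 0.3795.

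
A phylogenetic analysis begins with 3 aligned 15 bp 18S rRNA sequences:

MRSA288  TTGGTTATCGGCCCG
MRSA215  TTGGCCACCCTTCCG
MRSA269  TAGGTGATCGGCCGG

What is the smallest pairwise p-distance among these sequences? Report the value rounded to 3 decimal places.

Pairwise Hamming distances:
  MRSA288 vs MRSA215: 6
  MRSA288 vs MRSA269: 3
  MRSA215 vs MRSA269: 8
The smallest is 3 mismatches, between MRSA288 and MRSA269; p = 3/15 = 0.200.

0.200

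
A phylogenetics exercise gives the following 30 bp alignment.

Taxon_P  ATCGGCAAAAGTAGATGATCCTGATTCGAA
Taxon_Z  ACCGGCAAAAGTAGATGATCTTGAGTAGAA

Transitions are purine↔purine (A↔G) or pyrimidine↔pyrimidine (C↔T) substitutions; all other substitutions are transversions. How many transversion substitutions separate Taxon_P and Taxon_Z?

Mismatches occur at site 2 (T→C, transition), site 21 (C→T, transition), site 25 (T→G, transversion), site 27 (C→A, transversion).
Of the 4 differences, 2 transitions and 2 transversions, so the answer is 2.

2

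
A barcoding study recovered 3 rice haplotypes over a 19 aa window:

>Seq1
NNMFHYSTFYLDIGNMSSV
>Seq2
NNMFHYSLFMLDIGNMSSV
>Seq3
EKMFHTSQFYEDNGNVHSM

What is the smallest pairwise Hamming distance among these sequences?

Pairwise Hamming distances:
  Seq1 vs Seq2: 2
  Seq1 vs Seq3: 9
  Seq2 vs Seq3: 10
The smallest is 2, between Seq1 and Seq2.

2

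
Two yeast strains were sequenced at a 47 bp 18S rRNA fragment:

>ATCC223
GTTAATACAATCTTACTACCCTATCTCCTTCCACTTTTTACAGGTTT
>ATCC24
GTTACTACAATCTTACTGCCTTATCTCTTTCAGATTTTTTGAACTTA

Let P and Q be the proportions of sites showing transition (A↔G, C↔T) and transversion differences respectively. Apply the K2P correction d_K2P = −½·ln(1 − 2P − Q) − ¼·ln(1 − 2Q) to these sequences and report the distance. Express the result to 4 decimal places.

Mismatches occur at site 5 (A→C, transversion), site 18 (A→G, transition), site 21 (C→T, transition), site 28 (C→T, transition), site 32 (C→A, transversion), site 33 (A→G, transition), site 34 (C→A, transversion), site 40 (A→T, transversion), site 41 (C→G, transversion), site 43 (G→A, transition), site 44 (G→C, transversion), site 47 (T→A, transversion).
Of the 12 differences, 5 transitions and 7 transversions over 47 sites: P = 5/47 = 0.106383, Q = 7/47 = 0.148936.
d = −0.5·ln(0.638298) − 0.25·ln(0.702128) = −0.5·(-0.448950) − 0.25·(-0.353640) = 0.3129.

0.3129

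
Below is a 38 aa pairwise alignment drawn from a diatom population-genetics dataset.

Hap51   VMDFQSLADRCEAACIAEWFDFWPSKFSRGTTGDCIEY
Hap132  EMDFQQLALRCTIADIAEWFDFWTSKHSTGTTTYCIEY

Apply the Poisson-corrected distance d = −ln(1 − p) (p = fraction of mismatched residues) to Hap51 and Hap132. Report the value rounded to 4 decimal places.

0.3417

Differing sites — 1:V/E; 6:S/Q; 9:D/L; 12:E/T; 13:A/I; 15:C/D; 24:P/T; 27:F/H; 29:R/T; 33:G/T; 34:D/Y.
p = 11/38 = 0.289474.
d = −ln(1 − 0.289474) = −ln(0.710526) = 0.3417.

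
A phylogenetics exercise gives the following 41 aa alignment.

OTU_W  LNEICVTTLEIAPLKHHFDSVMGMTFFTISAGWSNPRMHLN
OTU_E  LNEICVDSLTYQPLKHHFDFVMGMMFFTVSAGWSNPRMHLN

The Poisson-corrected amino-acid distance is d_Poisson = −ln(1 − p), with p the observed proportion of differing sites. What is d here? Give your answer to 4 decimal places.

Mismatches occur at site 7 (T→D), site 8 (T→S), site 10 (E→T), site 11 (I→Y), site 12 (A→Q), site 20 (S→F), site 25 (T→M), site 29 (I→V).
p = 8/41 = 0.195122.
d = −ln(1 − 0.195122) = −ln(0.804878) = 0.2171.

0.2171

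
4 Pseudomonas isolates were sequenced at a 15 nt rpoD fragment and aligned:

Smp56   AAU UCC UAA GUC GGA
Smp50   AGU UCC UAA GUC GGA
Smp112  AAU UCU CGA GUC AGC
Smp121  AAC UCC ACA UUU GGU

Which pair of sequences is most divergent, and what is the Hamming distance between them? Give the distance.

8

Pairwise Hamming distances:
  Smp56 vs Smp50: 1
  Smp56 vs Smp112: 5
  Smp56 vs Smp121: 6
  Smp50 vs Smp112: 6
  Smp50 vs Smp121: 7
  Smp112 vs Smp121: 8
The largest is 8, between Smp112 and Smp121.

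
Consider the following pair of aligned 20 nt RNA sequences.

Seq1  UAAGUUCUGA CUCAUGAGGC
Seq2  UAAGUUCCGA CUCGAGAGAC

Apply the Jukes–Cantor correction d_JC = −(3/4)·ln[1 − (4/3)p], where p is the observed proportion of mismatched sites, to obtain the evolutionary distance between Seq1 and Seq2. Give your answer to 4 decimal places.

Mismatches occur at site 8 (U↔C), site 14 (A↔G), site 15 (U↔A), site 19 (G↔A).
p = 4/20 = 0.200000.
d = −0.75 · ln(1 − (4/3)·0.200000) = −0.75 · ln(0.733333) = −0.75 · (-0.310155) = 0.2326.

0.2326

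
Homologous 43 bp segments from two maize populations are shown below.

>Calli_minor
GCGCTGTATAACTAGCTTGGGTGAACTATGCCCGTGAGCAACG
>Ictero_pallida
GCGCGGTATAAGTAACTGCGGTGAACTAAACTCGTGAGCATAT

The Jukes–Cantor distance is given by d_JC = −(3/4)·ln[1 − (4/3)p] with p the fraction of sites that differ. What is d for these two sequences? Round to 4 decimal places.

0.3129

Differing sites — 5:T/G; 12:C/G; 15:G/A; 18:T/G; 19:G/C; 29:T/A; 30:G/A; 32:C/T; 41:A/T; 42:C/A; 43:G/T.
p = 11/43 = 0.255814.
d = −0.75 · ln(1 − (4/3)·0.255814) = −0.75 · ln(0.658915) = −0.75 · (-0.417161) = 0.3129.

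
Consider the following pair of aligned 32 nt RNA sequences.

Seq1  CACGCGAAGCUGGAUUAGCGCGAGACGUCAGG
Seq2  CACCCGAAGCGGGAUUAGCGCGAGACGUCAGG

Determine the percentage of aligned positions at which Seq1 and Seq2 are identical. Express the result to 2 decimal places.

The sequences differ at positions 4 (G/C), 11 (U/G).
30 of the 32 sites match, so the percent identity is 30/32 × 100 = 93.75%.

93.75%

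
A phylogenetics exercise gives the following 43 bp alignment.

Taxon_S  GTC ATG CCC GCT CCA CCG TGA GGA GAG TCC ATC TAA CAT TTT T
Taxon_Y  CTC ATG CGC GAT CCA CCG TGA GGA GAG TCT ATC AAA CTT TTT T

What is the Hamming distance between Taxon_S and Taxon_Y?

The sequences differ at positions 1 (G/C), 8 (C/G), 11 (C/A), 30 (C/T), 34 (T/A), 38 (A/T).
That gives 6 mismatches out of 43 aligned sites, so the Hamming distance is 6.

6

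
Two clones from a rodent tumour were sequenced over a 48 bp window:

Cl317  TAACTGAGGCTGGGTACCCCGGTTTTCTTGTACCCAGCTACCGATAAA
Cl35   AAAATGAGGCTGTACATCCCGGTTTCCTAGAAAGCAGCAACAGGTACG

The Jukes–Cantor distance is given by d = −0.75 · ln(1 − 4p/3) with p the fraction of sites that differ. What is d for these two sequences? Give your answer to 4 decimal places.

Differing sites — 1:T/A; 4:C/A; 13:G/T; 14:G/A; 15:T/C; 17:C/T; 26:T/C; 29:T/A; 31:T/A; 33:C/A; 34:C/G; 39:T/A; 42:C/A; 44:A/G; 47:A/C; 48:A/G.
p = 16/48 = 0.333333.
d = −0.75 · ln(1 − (4/3)·0.333333) = −0.75 · ln(0.555556) = −0.75 · (-0.587786) = 0.4408.

0.4408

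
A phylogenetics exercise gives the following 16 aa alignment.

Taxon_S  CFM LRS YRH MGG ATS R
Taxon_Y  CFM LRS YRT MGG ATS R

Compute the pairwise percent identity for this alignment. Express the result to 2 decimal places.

Differing sites — 9:H/T.
15 of the 16 sites match, so the percent identity is 15/16 × 100 = 93.75%.

93.75%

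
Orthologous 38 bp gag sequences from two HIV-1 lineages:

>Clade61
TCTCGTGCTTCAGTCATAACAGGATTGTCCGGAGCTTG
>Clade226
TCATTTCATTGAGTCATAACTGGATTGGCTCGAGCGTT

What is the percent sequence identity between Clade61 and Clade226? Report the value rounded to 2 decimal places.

68.42%

The sequences differ at positions 3 (T/A), 4 (C/T), 5 (G/T), 7 (G/C), 8 (C/A), 11 (C/G), 21 (A/T), 28 (T/G), 30 (C/T), 31 (G/C), 36 (T/G), 38 (G/T).
26 of the 38 sites match, so the percent identity is 26/38 × 100 = 68.42%.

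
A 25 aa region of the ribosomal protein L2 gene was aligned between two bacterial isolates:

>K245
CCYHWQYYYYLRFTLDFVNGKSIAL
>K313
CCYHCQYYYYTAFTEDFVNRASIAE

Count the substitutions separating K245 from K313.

Differing sites — 5:W/C; 11:L/T; 12:R/A; 15:L/E; 20:G/R; 21:K/A; 25:L/E.
That gives 7 mismatches out of 25 aligned sites, so the Hamming distance is 7.

7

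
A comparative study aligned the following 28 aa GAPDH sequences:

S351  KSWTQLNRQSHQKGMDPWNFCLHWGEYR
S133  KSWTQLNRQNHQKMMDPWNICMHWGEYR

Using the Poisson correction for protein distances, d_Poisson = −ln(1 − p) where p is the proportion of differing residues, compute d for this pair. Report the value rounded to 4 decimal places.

Mismatches occur at site 10 (S/N), site 14 (G/M), site 20 (F/I), site 22 (L/M).
p = 4/28 = 0.142857.
d = −ln(1 − 0.142857) = −ln(0.857143) = 0.1542.

0.1542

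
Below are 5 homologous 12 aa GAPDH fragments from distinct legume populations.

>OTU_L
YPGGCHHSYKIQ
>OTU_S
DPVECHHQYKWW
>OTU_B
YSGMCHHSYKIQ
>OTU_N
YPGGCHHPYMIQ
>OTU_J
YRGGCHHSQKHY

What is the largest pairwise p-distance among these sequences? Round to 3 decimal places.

0.667

Pairwise Hamming distances:
  OTU_L vs OTU_S: 6
  OTU_L vs OTU_B: 2
  OTU_L vs OTU_N: 2
  OTU_L vs OTU_J: 4
  OTU_S vs OTU_B: 7
  OTU_S vs OTU_N: 7
  OTU_S vs OTU_J: 8
  OTU_B vs OTU_N: 4
  OTU_B vs OTU_J: 5
  OTU_N vs OTU_J: 6
The largest is 8 mismatches, between OTU_S and OTU_J; p = 8/12 = 0.667.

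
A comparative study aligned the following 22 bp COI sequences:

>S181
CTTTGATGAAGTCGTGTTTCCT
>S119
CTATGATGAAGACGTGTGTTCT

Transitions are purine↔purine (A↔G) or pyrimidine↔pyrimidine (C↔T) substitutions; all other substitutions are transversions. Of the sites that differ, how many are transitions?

1

The sequences differ at positions 3 (T/A, transversion), 12 (T/A, transversion), 18 (T/G, transversion), 20 (C/T, transition).
Of the 4 differences, 1 transition and 3 transversions, so the answer is 1.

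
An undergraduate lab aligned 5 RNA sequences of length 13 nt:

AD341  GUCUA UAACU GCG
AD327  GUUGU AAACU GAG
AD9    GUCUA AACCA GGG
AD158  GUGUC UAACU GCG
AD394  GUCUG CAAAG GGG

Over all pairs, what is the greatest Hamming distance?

Pairwise Hamming distances:
  AD341 vs AD327: 5
  AD341 vs AD9: 4
  AD341 vs AD158: 2
  AD341 vs AD394: 5
  AD327 vs AD9: 6
  AD327 vs AD158: 5
  AD327 vs AD394: 7
  AD9 vs AD158: 6
  AD9 vs AD394: 5
  AD158 vs AD394: 6
The largest is 7, between AD327 and AD394.

7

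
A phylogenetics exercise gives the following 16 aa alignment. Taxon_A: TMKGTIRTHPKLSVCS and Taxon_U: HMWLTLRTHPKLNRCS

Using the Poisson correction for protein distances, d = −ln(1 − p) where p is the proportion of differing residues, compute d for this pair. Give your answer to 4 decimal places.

The sequences differ at positions 1 (T/H), 3 (K/W), 4 (G/L), 6 (I/L), 13 (S/N), 14 (V/R).
p = 6/16 = 0.375000.
d = −ln(1 − 0.375000) = −ln(0.625000) = 0.4700.

0.4700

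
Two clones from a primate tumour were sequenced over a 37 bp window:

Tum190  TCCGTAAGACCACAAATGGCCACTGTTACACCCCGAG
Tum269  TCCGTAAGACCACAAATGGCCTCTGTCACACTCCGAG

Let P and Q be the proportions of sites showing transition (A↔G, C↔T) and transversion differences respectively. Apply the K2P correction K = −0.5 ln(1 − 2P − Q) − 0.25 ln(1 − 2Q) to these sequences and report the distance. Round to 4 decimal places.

Mismatches occur at site 22 (A→T, transversion), site 27 (T→C, transition), site 32 (C→T, transition).
Of the 3 differences, 2 transitions and 1 transversion over 37 sites: P = 2/37 = 0.054054, Q = 1/37 = 0.027027.
d = −0.5·ln(0.864865) − 0.25·ln(0.945946) = −0.5·(-0.145182) − 0.25·(-0.055570) = 0.0865.

0.0865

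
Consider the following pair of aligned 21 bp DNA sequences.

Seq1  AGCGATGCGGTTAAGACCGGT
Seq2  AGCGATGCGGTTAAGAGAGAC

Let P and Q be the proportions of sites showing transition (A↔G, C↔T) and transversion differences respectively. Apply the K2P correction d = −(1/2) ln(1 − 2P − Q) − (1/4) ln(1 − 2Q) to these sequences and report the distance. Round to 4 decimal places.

0.2211

Differing sites — 17:C/G (Tv); 18:C/A (Tv); 20:G/A (Ti); 21:T/C (Ti).
Of the 4 differences, 2 transitions and 2 transversions over 21 sites: P = 2/21 = 0.095238, Q = 2/21 = 0.095238.
d = −0.5·ln(0.714286) − 0.25·ln(0.809524) = −0.5·(-0.336472) − 0.25·(-0.211309) = 0.2211.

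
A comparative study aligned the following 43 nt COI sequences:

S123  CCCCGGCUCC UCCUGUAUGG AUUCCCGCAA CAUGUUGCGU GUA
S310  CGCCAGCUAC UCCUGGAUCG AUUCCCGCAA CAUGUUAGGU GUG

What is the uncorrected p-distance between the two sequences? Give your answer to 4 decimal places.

0.1860

Mismatches occur at site 2 (C↔G), site 5 (G↔A), site 9 (C↔A), site 16 (U↔G), site 19 (G↔C), site 37 (G↔A), site 38 (C↔G), site 43 (A↔G).
There are 8 differences over 43 sites, so p = 8/43 = 0.1860.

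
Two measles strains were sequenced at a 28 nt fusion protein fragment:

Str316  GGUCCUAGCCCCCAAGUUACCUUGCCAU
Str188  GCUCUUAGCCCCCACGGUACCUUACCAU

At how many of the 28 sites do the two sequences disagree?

The sequences differ at positions 2 (G/C), 5 (C/U), 15 (A/C), 17 (U/G), 24 (G/A).
That gives 5 mismatches out of 28 aligned sites, so the Hamming distance is 5.

5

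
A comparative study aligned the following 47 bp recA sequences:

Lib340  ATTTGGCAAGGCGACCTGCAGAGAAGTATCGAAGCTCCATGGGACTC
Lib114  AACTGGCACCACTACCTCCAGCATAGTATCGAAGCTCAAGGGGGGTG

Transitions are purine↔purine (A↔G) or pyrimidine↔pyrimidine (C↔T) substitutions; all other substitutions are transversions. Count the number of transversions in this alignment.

Mismatches occur at site 2 (T↔A, transversion), site 3 (T↔C, transition), site 9 (A↔C, transversion), site 10 (G↔C, transversion), site 11 (G↔A, transition), site 13 (G↔T, transversion), site 18 (G↔C, transversion), site 22 (A↔C, transversion), site 23 (G↔A, transition), site 24 (A↔T, transversion), site 38 (C↔A, transversion), site 40 (T↔G, transversion), site 44 (A↔G, transition), site 45 (C↔G, transversion), site 47 (C↔G, transversion).
Of the 15 differences, 4 transitions and 11 transversions, so the answer is 11.

11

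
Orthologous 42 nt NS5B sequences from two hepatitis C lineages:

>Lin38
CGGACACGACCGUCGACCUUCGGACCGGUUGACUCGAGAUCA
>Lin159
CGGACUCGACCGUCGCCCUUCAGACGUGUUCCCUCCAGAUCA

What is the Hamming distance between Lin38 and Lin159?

8

Mismatches occur at site 6 (A↔U), site 16 (A↔C), site 22 (G↔A), site 26 (C↔G), site 27 (G↔U), site 31 (G↔C), site 32 (A↔C), site 36 (G↔C).
That gives 8 mismatches out of 42 aligned sites, so the Hamming distance is 8.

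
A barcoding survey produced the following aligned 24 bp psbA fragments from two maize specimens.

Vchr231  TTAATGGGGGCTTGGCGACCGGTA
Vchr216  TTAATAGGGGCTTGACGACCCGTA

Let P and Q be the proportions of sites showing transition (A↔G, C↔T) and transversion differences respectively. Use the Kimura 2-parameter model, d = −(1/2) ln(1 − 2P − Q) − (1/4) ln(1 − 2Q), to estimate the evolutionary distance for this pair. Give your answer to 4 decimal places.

0.1386

Mismatches occur at site 6 (G/A, transition), site 15 (G/A, transition), site 21 (G/C, transversion).
Of the 3 differences, 2 transitions and 1 transversion over 24 sites: P = 2/24 = 0.083333, Q = 1/24 = 0.041667.
d = −0.5·ln(0.791667) − 0.25·ln(0.916666) = −0.5·(-0.233614) − 0.25·(-0.087012) = 0.1386.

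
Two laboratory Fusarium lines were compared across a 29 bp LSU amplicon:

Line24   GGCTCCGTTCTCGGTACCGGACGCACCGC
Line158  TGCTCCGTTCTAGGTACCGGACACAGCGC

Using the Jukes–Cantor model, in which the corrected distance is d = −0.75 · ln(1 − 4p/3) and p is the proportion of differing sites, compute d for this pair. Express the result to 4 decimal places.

Mismatches occur at site 1 (G→T), site 12 (C→A), site 23 (G→A), site 26 (C→G).
p = 4/29 = 0.137931.
d = −0.75 · ln(1 − (4/3)·0.137931) = −0.75 · ln(0.816092) = −0.75 · (-0.203228) = 0.1524.

0.1524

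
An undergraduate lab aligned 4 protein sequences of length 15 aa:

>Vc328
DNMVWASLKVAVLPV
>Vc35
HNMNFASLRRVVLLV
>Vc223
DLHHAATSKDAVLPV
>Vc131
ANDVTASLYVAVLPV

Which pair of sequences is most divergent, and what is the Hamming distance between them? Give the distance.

11

Pairwise Hamming distances:
  Vc328 vs Vc35: 7
  Vc328 vs Vc223: 7
  Vc328 vs Vc131: 4
  Vc35 vs Vc223: 11
  Vc35 vs Vc131: 8
  Vc223 vs Vc131: 9
The largest is 11, between Vc35 and Vc223.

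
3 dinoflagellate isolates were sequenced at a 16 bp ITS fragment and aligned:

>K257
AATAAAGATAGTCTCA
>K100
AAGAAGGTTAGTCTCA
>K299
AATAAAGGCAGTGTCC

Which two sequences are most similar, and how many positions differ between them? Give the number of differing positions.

3

Pairwise Hamming distances:
  K257 vs K100: 3
  K257 vs K299: 4
  K100 vs K299: 6
The smallest is 3, between K257 and K100.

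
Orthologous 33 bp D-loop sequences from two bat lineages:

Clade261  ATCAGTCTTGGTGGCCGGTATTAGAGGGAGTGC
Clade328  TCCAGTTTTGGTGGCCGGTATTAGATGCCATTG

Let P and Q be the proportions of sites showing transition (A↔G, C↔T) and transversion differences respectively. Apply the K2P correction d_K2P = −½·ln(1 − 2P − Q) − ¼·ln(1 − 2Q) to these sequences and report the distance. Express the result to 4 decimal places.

0.3390

The sequences differ at positions 1 (A/T, transversion), 2 (T/C, transition), 7 (C/T, transition), 26 (G/T, transversion), 28 (G/C, transversion), 29 (A/C, transversion), 30 (G/A, transition), 32 (G/T, transversion), 33 (C/G, transversion).
Of the 9 differences, 3 transitions and 6 transversions over 33 sites: P = 3/33 = 0.090909, Q = 6/33 = 0.181818.
d = −0.5·ln(0.636364) − 0.25·ln(0.636364) = −0.5·(-0.451985) − 0.25·(-0.451985) = 0.3390.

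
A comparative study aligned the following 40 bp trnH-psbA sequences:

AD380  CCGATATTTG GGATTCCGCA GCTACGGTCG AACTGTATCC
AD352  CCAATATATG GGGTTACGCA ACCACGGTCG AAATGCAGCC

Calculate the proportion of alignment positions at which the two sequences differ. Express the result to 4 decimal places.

0.2250

Differing sites — 3:G/A; 8:T/A; 13:A/G; 16:C/A; 21:G/A; 23:T/C; 33:C/A; 36:T/C; 38:T/G.
There are 9 differences over 40 sites, so p = 9/40 = 0.2250.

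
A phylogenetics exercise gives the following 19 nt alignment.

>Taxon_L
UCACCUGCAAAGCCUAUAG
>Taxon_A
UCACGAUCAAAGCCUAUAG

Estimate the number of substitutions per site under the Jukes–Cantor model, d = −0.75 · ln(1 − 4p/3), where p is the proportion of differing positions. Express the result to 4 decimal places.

Mismatches occur at site 5 (C/G), site 6 (U/A), site 7 (G/U).
p = 3/19 = 0.157895.
d = −0.75 · ln(1 − (4/3)·0.157895) = −0.75 · ln(0.789473) = −0.75 · (-0.236390) = 0.1773.

0.1773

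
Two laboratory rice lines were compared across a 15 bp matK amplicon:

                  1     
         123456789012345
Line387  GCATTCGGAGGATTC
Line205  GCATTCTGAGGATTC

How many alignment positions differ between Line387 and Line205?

1

A single mismatch occurs at site 7 (G→T).
That gives 1 mismatch out of 15 aligned sites, so the Hamming distance is 1.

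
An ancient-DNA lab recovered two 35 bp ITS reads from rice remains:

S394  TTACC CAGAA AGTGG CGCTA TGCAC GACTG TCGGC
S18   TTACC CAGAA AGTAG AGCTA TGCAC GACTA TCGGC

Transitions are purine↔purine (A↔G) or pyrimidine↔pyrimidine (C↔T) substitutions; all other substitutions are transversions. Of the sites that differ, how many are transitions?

2

The sequences differ at positions 14 (G/A, transition), 16 (C/A, transversion), 30 (G/A, transition).
Of the 3 differences, 2 transitions and 1 transversion, so the answer is 2.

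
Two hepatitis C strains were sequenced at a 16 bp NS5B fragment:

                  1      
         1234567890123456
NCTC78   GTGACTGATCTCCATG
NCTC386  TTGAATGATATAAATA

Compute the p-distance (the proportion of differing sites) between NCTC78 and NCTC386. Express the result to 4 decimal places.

Mismatches occur at site 1 (G↔T), site 5 (C↔A), site 10 (C↔A), site 12 (C↔A), site 13 (C↔A), site 16 (G↔A).
There are 6 differences over 16 sites, so p = 6/16 = 0.3750.

0.3750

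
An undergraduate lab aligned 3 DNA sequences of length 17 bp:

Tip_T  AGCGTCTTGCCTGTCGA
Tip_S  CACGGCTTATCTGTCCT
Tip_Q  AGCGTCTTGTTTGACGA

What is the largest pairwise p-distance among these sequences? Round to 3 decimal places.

Pairwise Hamming distances:
  Tip_T vs Tip_S: 7
  Tip_T vs Tip_Q: 3
  Tip_S vs Tip_Q: 8
The largest is 8 mismatches, between Tip_S and Tip_Q; p = 8/17 = 0.471.

0.471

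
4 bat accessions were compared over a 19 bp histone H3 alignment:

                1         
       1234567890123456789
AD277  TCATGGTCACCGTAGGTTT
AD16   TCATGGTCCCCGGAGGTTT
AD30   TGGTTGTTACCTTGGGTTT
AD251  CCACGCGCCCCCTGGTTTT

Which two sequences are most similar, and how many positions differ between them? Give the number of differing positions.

2

Pairwise Hamming distances:
  AD277 vs AD16: 2
  AD277 vs AD30: 6
  AD277 vs AD251: 8
  AD16 vs AD30: 8
  AD16 vs AD251: 8
  AD30 vs AD251: 11
The smallest is 2, between AD277 and AD16.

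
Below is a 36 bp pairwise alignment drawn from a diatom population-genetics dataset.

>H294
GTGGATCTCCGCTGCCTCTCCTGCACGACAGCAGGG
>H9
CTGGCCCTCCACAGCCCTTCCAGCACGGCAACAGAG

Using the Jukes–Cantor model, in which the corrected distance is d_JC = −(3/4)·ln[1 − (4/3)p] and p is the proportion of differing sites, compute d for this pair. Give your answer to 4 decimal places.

The sequences differ at positions 1 (G/C), 5 (A/C), 6 (T/C), 11 (G/A), 13 (T/A), 17 (T/C), 18 (C/T), 22 (T/A), 28 (A/G), 31 (G/A), 35 (G/A).
p = 11/36 = 0.305556.
d = −0.75 · ln(1 − (4/3)·0.305556) = −0.75 · ln(0.592592) = −0.75 · (-0.523249) = 0.3924.

0.3924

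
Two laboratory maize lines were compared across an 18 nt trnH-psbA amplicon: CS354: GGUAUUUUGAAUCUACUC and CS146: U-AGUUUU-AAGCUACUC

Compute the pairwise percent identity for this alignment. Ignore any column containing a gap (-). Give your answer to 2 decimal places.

Excluding the 2 gap columns leaves 16 comparable sites.
The sequences differ at positions 1 (G/U), 3 (U/A), 4 (A/G), 12 (U/G).
12 of the 16 comparable sites match, so the percent identity is 12/16 × 100 = 75.00%.

75.00%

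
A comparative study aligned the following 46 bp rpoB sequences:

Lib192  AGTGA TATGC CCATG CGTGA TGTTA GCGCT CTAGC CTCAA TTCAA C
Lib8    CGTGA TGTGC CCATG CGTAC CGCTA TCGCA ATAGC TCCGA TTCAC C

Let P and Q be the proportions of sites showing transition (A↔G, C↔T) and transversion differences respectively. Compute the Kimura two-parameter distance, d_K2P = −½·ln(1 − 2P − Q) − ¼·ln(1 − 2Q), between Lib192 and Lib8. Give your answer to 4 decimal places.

Differing sites — 1:A/C (Tv); 7:A/G (Ti); 19:G/A (Ti); 20:A/C (Tv); 21:T/C (Ti); 23:T/C (Ti); 26:G/T (Tv); 30:T/A (Tv); 31:C/A (Tv); 36:C/T (Ti); 37:T/C (Ti); 39:A/G (Ti); 45:A/C (Tv).
Of the 13 differences, 7 transitions and 6 transversions over 46 sites: P = 7/46 = 0.152174, Q = 6/46 = 0.130435.
d = −0.5·ln(0.565217) − 0.25·ln(0.739130) = −0.5·(-0.570546) − 0.25·(-0.302281) = 0.3608.

0.3608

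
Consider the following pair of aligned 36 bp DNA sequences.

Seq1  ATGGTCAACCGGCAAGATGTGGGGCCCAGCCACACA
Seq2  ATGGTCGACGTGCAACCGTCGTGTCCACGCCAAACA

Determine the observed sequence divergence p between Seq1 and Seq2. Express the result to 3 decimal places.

0.361

The sequences differ at positions 7 (A/G), 10 (C/G), 11 (G/T), 16 (G/C), 17 (A/C), 18 (T/G), 19 (G/T), 20 (T/C), 22 (G/T), 24 (G/T), 27 (C/A), 28 (A/C), 33 (C/A).
There are 13 differences over 36 sites, so p = 13/36 = 0.361.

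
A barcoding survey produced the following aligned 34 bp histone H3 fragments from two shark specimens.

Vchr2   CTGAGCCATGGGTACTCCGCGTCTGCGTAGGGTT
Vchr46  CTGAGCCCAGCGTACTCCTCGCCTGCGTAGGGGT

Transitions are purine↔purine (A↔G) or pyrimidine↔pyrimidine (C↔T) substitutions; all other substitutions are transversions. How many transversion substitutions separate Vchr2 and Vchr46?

5

The sequences differ at positions 8 (A/C, transversion), 9 (T/A, transversion), 11 (G/C, transversion), 19 (G/T, transversion), 22 (T/C, transition), 33 (T/G, transversion).
Of the 6 differences, 1 transition and 5 transversions, so the answer is 5.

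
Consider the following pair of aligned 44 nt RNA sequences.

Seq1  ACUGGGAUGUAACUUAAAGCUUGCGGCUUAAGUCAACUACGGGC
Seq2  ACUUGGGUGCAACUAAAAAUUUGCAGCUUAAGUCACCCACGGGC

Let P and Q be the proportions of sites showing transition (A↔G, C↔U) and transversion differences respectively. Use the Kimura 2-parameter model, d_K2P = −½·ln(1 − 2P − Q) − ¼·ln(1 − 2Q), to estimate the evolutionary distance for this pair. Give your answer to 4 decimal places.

Differing sites — 4:G/U (Tv); 7:A/G (Ti); 10:U/C (Ti); 15:U/A (Tv); 19:G/A (Ti); 20:C/U (Ti); 25:G/A (Ti); 36:A/C (Tv); 38:U/C (Ti).
Of the 9 differences, 6 transitions and 3 transversions over 44 sites: P = 6/44 = 0.136364, Q = 3/44 = 0.068182.
d = −0.5·ln(0.659090) − 0.25·ln(0.863636) = −0.5·(-0.416895) − 0.25·(-0.146604) = 0.2451.

0.2451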